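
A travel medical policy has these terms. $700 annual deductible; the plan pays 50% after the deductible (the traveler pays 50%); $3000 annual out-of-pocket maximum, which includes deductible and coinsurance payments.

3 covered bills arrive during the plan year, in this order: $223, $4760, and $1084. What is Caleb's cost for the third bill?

$158.50

Claim 1 — $223: all of it applies to the deductible. Traveler owes $223 (running OOP $223).
Claim 2 — $4760: $477 finishes the deductible; $4283 goes to coinsurance; traveler's 50% is $2141.50. Cost to traveler: $2618.50. OOP to date $2841.50.
Claim 3 — $1084: 50% coinsurance on $1084 = $542. That would push OOP to $3383.50, over the $3000 cap, so traveler pays $3000 − $2841.50 = $158.50.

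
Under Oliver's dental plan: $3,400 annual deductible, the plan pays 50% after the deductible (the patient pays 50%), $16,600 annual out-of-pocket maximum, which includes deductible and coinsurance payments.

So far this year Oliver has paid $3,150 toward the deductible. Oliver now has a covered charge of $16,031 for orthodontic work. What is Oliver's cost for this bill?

$8,140.50

$3,150 of the $3,400 deductible is already met, leaving $250.
That leaves $16,031 − $250 = $15,781 for coinsurance.
Patient's 50% share of $15,781 is $7,890.50.
That puts the patient's cost at $250 + $7,890.50 = $8,140.50 before any cap.
Total out-of-pocket so far would be $3,150 + $8,140.50 = $11,290.50, below the $16,600 cap — no reduction.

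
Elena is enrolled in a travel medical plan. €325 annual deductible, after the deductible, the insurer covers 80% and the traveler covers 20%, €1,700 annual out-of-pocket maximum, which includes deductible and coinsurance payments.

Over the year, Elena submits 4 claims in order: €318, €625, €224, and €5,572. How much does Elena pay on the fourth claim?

Bill 1, €318: fully absorbed by the deductible. Cost to traveler: €318. OOP to date €318.
Bill 2, €625: €7 finishes the deductible; €618 goes to coinsurance; 20% of €618 = €123.60. Traveler pays €130.60; OOP now €448.60.
Bill 3, €224: 20% coinsurance on €224 = €44.80. Traveler pays €44.80; OOP now €493.40.
Bill 4, €5,572: deductible already satisfied, so traveler's share is 20% × €5,572 = €1,114.40. Traveler pays €1,114.40; OOP now €1,607.80.

€1,114.40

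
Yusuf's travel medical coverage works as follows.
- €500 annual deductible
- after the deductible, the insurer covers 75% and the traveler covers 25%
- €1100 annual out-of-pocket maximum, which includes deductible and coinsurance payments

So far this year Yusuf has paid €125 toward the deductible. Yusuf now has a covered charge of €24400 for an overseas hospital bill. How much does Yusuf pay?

Deductible still to meet: €500 − €125 = €375.
After the €375 deductible portion, €24400 − €375 = €24025 is subject to coinsurance.
Traveler's 25% share of €24025 is €6006.25.
Traveler responsibility before any cap: €375 + €6006.25 = €6381.25.
Year-to-date out-of-pocket would reach €125 + €6381.25 = €6506.25, above the €1100 maximum, so the traveler pays only €1100 − €125 = €975.

€975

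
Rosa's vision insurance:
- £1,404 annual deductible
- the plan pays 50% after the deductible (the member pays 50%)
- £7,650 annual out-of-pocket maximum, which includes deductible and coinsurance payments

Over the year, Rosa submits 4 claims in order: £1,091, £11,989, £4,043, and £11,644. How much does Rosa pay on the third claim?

£408

Claim 1 (£1,091): entire amount goes to the deductible. Member pays £1,091; OOP now £1,091.
Claim 2 (£11,989): £313 finishes the deductible; £11,676 goes to coinsurance; 50% of £11,676 = £5,838. Cost to member: £6,151. OOP to date £7,242.
Claim 3 (£4,043): 50% coinsurance on £4,043 = £2,021.50. Adding that to £7,242 gives £9,263.50, past the £7,650 cap; member pays only £7,650 − £7,242 = £408.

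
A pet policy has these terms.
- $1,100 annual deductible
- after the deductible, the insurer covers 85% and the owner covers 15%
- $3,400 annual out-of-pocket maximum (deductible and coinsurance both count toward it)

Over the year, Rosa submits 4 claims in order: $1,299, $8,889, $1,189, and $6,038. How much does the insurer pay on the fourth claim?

$5,279.55

#1 ($1,299): deductible takes $1,100, $199 remains; owner's 15% is $29.85. Owner owes $1,129.85 (running OOP $1,129.85). Insurer: $1,299 − $1,129.85 = $169.15.
#2 ($8,889): 15% coinsurance on $8,889 = $1,333.35. Owner owes $1,333.35 (running OOP $2,463.20). Insurer: $8,889 − $1,333.35 = $7,555.65.
#3 ($1,189): 15% coinsurance on $1,189 = $178.35. Owner owes $178.35 (running OOP $2,641.55). Insurer: $1,189 − $178.35 = $1,010.65.
#4 ($6,038): deductible met; 15% of $6,038 = $905.70. Adding that to $2,641.55 gives $3,547.25, past the $3,400 cap; owner pays only $3,400 − $2,641.55 = $758.45. Plan pays $6,038 − $758.45 = $5,279.55.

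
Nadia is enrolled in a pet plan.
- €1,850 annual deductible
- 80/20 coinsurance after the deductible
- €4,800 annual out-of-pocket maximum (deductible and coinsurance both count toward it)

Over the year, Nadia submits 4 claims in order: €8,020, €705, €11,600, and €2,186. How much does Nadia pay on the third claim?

€1,575

#1 (€8,020): €1,850 to deductible, leaving €6,170; coinsurance €6,170 × 20% = €1,234. Owner pays €3,084; OOP now €3,084.
#2 (€705): deductible met; 20% of €705 = €141. Owner owes €141 (running OOP €3,225).
#3 (€11,600): deductible met; 20% of €11,600 = €2,320. Adding that to €3,225 gives €5,545, past the €4,800 cap; owner pays only €4,800 − €3,225 = €1,575.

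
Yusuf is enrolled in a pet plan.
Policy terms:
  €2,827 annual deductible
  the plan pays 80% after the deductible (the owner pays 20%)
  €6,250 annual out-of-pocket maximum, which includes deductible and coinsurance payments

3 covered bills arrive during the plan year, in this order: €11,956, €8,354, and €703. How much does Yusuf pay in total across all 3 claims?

#1 (€11,956): €2,827 finishes the deductible; €9,129 goes to coinsurance; owner's 20% is €1,825.80. Owner owes €4,652.80 (running OOP €4,652.80).
#2 (€8,354): 20% coinsurance on €8,354 = €1,670.80. Adding that to €4,652.80 gives €6,323.60, past the €6,250 cap; owner pays only €6,250 − €4,652.80 = €1,597.20.
#3 (€703): 20% coinsurance on €703 = €140.60. OOP would hit €6,390.60 > €6,250, so the cap limits the owner to €6,250 − €6,250 = €0.
Total paid by the owner: €4,652.80 + €1,597.20 + €0 = €6,250.

€6,250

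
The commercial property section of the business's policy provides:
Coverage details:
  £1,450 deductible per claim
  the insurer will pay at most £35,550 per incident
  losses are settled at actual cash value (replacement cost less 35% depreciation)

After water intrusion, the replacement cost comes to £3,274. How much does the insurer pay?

Actual cash value after 35% depreciation: £3,274 × 65% = £2,128.10.
After the deductible, £2,128.10 − £1,450 = £678.10 remains.
That's under the £35,550 cap, so the insurer reimburses the full £678.10.

£678.10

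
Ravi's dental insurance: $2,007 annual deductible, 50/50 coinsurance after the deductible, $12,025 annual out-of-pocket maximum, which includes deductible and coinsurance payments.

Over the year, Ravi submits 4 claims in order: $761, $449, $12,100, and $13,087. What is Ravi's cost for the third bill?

Claim 1 — $761: all of it applies to the deductible. Cost to patient: $761. OOP to date $761.
Claim 2 — $449: fully absorbed by the deductible. Cost to patient: $449. OOP to date $1,210.
Claim 3 — $12,100: $797 finishes the deductible; $11,303 goes to coinsurance; coinsurance $11,303 × 50% = $5,651.50. Cost to patient: $6,448.50. OOP to date $7,658.50.

$6,448.50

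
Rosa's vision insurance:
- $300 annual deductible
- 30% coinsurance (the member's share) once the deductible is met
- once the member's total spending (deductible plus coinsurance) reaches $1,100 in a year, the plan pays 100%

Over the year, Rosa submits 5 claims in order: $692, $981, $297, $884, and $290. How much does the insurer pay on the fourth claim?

$618.80

Claim 1 — $692: $300 finishes the deductible; $392 goes to coinsurance; 30% of $392 = $117.60. Member pays $417.60; OOP now $417.60. Insurer: $692 − $417.60 = $274.40.
Claim 2 — $981: deductible met; 30% of $981 = $294.30. Member owes $294.30 (running OOP $711.90). Plan pays $981 − $294.30 = $686.70.
Claim 3 — $297: 30% coinsurance on $297 = $89.10. Cost to member: $89.10. OOP to date $801. Plan pays $297 − $89.10 = $207.90.
Claim 4 — $884: 30% coinsurance on $884 = $265.20. Member owes $265.20 (running OOP $1,066.20). Insurer: $884 − $265.20 = $618.80.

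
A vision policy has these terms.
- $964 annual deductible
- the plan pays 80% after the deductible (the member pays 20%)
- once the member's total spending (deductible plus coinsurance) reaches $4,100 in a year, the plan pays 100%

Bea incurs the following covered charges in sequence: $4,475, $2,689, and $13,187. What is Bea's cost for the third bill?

$1,896

#1 ($4,475): $964 finishes the deductible; $3,511 goes to coinsurance; coinsurance $3,511 × 20% = $702.20. Member pays $1,666.20; OOP now $1,666.20.
#2 ($2,689): deductible already satisfied, so member's share is 20% × $2,689 = $537.80. Member pays $537.80; OOP now $2,204.
#3 ($13,187): deductible already satisfied, so member's share is 20% × $13,187 = $2,637.40. OOP would hit $4,841.40 > $4,100, so the cap limits the member to $4,100 − $2,204 = $1,896.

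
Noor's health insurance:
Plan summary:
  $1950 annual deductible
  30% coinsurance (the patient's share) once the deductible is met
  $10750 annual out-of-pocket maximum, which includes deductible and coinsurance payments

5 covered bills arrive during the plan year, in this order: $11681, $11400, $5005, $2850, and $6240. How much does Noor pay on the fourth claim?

Claim 1 — $11681: $1950 finishes the deductible; $9731 goes to coinsurance; coinsurance $9731 × 30% = $2919.30. Patient owes $4869.30 (running OOP $4869.30).
Claim 2 — $11400: deductible met; 30% of $11400 = $3420. Cost to patient: $3420. OOP to date $8289.30.
Claim 3 — $5005: deductible met; 30% of $5005 = $1501.50. Cost to patient: $1501.50. OOP to date $9790.80.
Claim 4 — $2850: 30% coinsurance on $2850 = $855. Cost to patient: $855. OOP to date $10645.80.

$855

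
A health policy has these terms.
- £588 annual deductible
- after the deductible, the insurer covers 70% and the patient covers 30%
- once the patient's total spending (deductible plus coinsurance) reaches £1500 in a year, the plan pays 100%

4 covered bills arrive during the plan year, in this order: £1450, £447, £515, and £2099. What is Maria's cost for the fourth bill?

£364.80

Bill 1, £1450: deductible takes £588, £862 remains; 30% of £862 = £258.60. Cost to patient: £846.60. OOP to date £846.60.
Bill 2, £447: 30% coinsurance on £447 = £134.10. Cost to patient: £134.10. OOP to date £980.70.
Bill 3, £515: deductible met; 30% of £515 = £154.50. Patient owes £154.50 (running OOP £1135.20).
Bill 4, £2099: deductible met; 30% of £2099 = £629.70. Adding that to £1135.20 gives £1764.90, past the £1500 cap; patient pays only £1500 − £1135.20 = £364.80.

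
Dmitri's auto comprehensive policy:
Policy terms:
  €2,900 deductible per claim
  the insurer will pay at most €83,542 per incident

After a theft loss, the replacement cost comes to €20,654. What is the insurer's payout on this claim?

€17,754

After the deductible, €20,654 − €2,900 = €17,754 remains.
That's under the €83,542 cap, so the insurer reimburses the full €17,754.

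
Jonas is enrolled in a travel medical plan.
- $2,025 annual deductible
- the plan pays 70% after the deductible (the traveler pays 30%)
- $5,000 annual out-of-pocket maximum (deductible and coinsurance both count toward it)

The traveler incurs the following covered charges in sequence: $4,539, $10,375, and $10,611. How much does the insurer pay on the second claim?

Claim 1 ($4,539): deductible takes $2,025, $2,514 remains; 30% of $2,514 = $754.20. Traveler pays $2,779.20; OOP now $2,779.20. Insurer: $4,539 − $2,779.20 = $1,759.80.
Claim 2 ($10,375): deductible met; 30% of $10,375 = $3,112.50. OOP would hit $5,891.70 > $5,000, so the cap limits the traveler to $5,000 − $2,779.20 = $2,220.80. Insurer: $10,375 − $2,220.80 = $8,154.20.

$8,154.20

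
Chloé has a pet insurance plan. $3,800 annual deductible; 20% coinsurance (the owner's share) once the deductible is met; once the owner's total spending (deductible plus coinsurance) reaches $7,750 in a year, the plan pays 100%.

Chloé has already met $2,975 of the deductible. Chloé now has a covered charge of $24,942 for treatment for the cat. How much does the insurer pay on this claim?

$20,167

$2,975 of the $3,800 deductible is already met, leaving $825.
After the $825 deductible portion, $24,942 − $825 = $24,117 is subject to coinsurance.
20% of $24,117 = $4,823.40 falls to the owner.
That puts the owner's cost at $825 + $4,823.40 = $5,648.40 before any cap.
Adding $5,648.40 to the $2,975 already spent would give $8,623.40, which exceeds the $7,750 cap; the owner pays just $7,750 − $2,975 = $4,775.
Insurer pays the balance: $24,942 − $4,775 = $20,167.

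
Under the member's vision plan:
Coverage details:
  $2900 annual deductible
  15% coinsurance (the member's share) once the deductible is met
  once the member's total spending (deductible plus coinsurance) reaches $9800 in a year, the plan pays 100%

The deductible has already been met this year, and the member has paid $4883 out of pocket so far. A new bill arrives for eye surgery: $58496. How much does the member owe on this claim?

The deductible is already satisfied, so the full bill goes to coinsurance.
Member's 15% share of $58496 is $8774.40.
That would bring total out-of-pocket to $13657.40, past the $9800 cap. The member is capped at $9800 − $4883 = $4917 on this claim.

$4917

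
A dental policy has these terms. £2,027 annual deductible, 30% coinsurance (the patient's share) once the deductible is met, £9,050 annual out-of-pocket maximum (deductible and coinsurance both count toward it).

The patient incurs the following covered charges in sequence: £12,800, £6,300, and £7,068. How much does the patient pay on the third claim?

£1,901.10

#1 (£12,800): £2,027 finishes the deductible; £10,773 goes to coinsurance; patient's 30% is £3,231.90. Cost to patient: £5,258.90. OOP to date £5,258.90.
#2 (£6,300): 30% coinsurance on £6,300 = £1,890. Patient pays £1,890; OOP now £7,148.90.
#3 (£7,068): deductible met; 30% of £7,068 = £2,120.40. Adding that to £7,148.90 gives £9,269.30, past the £9,050 cap; patient pays only £9,050 − £7,148.90 = £1,901.10.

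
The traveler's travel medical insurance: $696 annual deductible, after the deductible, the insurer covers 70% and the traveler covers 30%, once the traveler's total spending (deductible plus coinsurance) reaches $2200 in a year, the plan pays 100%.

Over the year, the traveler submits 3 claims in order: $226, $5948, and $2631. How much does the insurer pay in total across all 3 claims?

$6605

Claim 1 — $226: all of it applies to the deductible. Traveler owes $226 (running OOP $226). Insurer: $226 − $226 = $0.
Claim 2 — $5948: $470 to deductible, leaving $5478; 30% of $5478 = $1643.40. Claim cost before the cap: $470 + $1643.40 = $2113.40. That would push OOP to $2339.40, over the $2200 cap, so traveler pays $2200 − $226 = $1974. Insurer: $5948 − $1974 = $3974.
Claim 3 — $2631: deductible met; 30% of $2631 = $789.30. OOP would hit $2989.30 > $2200, so the cap limits the traveler to $2200 − $2200 = $0. Insurer: $2631 − $0 = $2631.
Insurer total: $0 + $3974 + $2631 = $6605.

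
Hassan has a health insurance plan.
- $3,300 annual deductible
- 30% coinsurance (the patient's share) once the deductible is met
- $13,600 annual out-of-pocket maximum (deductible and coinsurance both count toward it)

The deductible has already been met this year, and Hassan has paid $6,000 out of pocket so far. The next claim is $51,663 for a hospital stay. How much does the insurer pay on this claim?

$44,063

With the deductible met, the entire $51,663 is subject to coinsurance.
30% of $51,663 = $15,498.90 falls to the patient.
That would bring total out-of-pocket to $21,498.90, past the $13,600 cap. The patient is capped at $13,600 − $6,000 = $7,600 on this claim.
The insurer covers the remainder: $51,663 − $7,600 = $44,063.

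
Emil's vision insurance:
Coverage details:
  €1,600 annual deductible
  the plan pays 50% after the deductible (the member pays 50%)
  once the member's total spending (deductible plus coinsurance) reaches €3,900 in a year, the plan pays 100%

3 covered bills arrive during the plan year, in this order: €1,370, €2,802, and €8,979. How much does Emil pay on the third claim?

Claim 1 — €1,370: fully absorbed by the deductible. Member pays €1,370; OOP now €1,370.
Claim 2 — €2,802: €230 finishes the deductible; €2,572 goes to coinsurance; 50% of €2,572 = €1,286. Cost to member: €1,516. OOP to date €2,886.
Claim 3 — €8,979: 50% coinsurance on €8,979 = €4,489.50. That would push OOP to €7,375.50, over the €3,900 cap, so member pays €3,900 − €2,886 = €1,014.

€1,014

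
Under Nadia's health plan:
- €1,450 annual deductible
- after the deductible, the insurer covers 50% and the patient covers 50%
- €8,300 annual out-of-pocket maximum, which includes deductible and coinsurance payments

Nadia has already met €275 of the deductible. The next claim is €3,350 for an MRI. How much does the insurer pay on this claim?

€275 of the €1,450 deductible is already met, leaving €1,175.
After the €1,175 deductible portion, €3,350 − €1,175 = €2,175 is subject to coinsurance.
Patient's 50% share of €2,175 is €1,087.50.
Patient responsibility before any cap: €1,175 + €1,087.50 = €2,262.50.
Cumulative spending €275 + €2,262.50 = €2,537.50 stays under the €8,300 maximum.
The plan picks up €3,350 − €2,262.50 = €1,087.50.

€1,087.50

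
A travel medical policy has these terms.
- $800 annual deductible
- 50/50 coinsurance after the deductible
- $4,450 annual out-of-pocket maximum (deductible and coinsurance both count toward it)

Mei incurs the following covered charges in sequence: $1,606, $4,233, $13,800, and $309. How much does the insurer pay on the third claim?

$12,669.50

#1 ($1,606): deductible takes $800, $806 remains; traveler's 50% is $403. Cost to traveler: $1,203. OOP to date $1,203. Insurer: $1,606 − $1,203 = $403.
#2 ($4,233): deductible already satisfied, so traveler's share is 50% × $4,233 = $2,116.50. Traveler owes $2,116.50 (running OOP $3,319.50). Plan pays $4,233 − $2,116.50 = $2,116.50.
#3 ($13,800): deductible met; 50% of $13,800 = $6,900. That would push OOP to $10,219.50, over the $4,450 cap, so traveler pays $4,450 − $3,319.50 = $1,130.50. Insurer: $13,800 − $1,130.50 = $12,669.50.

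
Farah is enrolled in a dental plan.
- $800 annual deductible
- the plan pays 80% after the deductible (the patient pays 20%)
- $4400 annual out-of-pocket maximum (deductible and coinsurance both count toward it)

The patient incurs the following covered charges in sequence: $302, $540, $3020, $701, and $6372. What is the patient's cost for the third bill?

$604

Claim 1 ($302): all of it applies to the deductible. Patient pays $302; OOP now $302.
Claim 2 ($540): $498 finishes the deductible; $42 goes to coinsurance; coinsurance $42 × 20% = $8.40. Cost to patient: $506.40. OOP to date $808.40.
Claim 3 ($3020): 20% coinsurance on $3020 = $604. Patient pays $604; OOP now $1412.40.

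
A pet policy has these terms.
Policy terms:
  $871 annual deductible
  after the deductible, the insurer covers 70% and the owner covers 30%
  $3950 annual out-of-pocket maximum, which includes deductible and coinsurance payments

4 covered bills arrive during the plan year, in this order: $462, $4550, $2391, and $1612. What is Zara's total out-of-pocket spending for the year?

#1 ($462): all of it applies to the deductible. Owner pays $462; OOP now $462.
#2 ($4550): deductible takes $409, $4141 remains; owner's 30% is $1242.30. Cost to owner: $1651.30. OOP to date $2113.30.
#3 ($2391): 30% coinsurance on $2391 = $717.30. Owner pays $717.30; OOP now $2830.60.
#4 ($1612): deductible already satisfied, so owner's share is 30% × $1612 = $483.60. Cost to owner: $483.60. OOP to date $3314.20.
Summing the owner's payments: $462 + $1651.30 + $717.30 + $483.60 = $3314.20.

$3314.20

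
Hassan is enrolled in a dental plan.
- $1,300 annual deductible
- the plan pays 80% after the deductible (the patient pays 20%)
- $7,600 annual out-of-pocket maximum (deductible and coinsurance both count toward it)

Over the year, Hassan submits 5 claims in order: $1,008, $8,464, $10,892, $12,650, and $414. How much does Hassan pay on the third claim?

#1 ($1,008): fully absorbed by the deductible. Cost to patient: $1,008. OOP to date $1,008.
#2 ($8,464): deductible takes $292, $8,172 remains; 20% of $8,172 = $1,634.40. Patient pays $1,926.40; OOP now $2,934.40.
#3 ($10,892): deductible already satisfied, so patient's share is 20% × $10,892 = $2,178.40. Patient pays $2,178.40; OOP now $5,112.80.

$2,178.40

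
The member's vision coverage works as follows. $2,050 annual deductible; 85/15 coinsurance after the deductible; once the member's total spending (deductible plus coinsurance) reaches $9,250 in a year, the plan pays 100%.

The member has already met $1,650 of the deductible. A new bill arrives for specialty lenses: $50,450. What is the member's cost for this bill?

$7,600

$1,650 of the $2,050 deductible is already met, leaving $400.
After the $400 deductible portion, $50,450 − $400 = $50,050 is subject to coinsurance.
15% of $50,050 = $7,507.50 falls to the member.
Member responsibility before any cap: $400 + $7,507.50 = $7,907.50.
Adding $7,907.50 to the $1,650 already spent would give $9,557.50, which exceeds the $9,250 cap; the member pays just $9,250 − $1,650 = $7,600.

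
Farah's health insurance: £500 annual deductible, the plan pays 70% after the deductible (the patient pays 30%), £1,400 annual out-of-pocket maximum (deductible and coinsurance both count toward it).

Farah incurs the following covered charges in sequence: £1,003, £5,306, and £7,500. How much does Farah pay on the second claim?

£749.10

Claim 1 — £1,003: £500 finishes the deductible; £503 goes to coinsurance; coinsurance £503 × 30% = £150.90. Patient pays £650.90; OOP now £650.90.
Claim 2 — £5,306: 30% coinsurance on £5,306 = £1,591.80. OOP would hit £2,242.70 > £1,400, so the cap limits the patient to £1,400 − £650.90 = £749.10.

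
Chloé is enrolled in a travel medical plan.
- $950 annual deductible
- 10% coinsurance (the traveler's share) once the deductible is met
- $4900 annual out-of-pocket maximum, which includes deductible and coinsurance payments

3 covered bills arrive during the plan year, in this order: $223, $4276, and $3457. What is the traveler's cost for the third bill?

$345.70

Claim 1 ($223): entire amount goes to the deductible. Traveler owes $223 (running OOP $223).
Claim 2 ($4276): deductible takes $727, $3549 remains; traveler's 10% is $354.90. Traveler pays $1081.90; OOP now $1304.90.
Claim 3 ($3457): deductible already satisfied, so traveler's share is 10% × $3457 = $345.70. Traveler owes $345.70 (running OOP $1650.60).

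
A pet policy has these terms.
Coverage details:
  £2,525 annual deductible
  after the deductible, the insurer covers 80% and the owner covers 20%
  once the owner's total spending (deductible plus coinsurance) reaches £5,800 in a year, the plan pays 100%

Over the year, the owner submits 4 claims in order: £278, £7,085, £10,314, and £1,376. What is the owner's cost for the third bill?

Bill 1, £278: fully absorbed by the deductible. Owner pays £278; OOP now £278.
Bill 2, £7,085: £2,247 to deductible, leaving £4,838; coinsurance £4,838 × 20% = £967.60. Owner owes £3,214.60 (running OOP £3,492.60).
Bill 3, £10,314: 20% coinsurance on £10,314 = £2,062.80. Owner pays £2,062.80; OOP now £5,555.40.

£2,062.80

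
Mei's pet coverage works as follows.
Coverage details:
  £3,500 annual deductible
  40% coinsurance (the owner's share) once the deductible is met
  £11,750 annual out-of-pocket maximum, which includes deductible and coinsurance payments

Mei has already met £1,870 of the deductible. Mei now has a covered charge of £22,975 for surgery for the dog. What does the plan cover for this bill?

£1,870 of the £3,500 deductible is already met, leaving £1,630.
The remaining £21,345 (= £22,975 − £1,630) moves to coinsurance.
Owner's 40% share of £21,345 is £8,538.
So the owner owes £1,630 + £8,538 = £10,168 before any cap.
That would bring total out-of-pocket to £12,038, past the £11,750 cap. The owner is capped at £11,750 − £1,870 = £9,880 on this claim.
Insurer pays the balance: £22,975 − £9,880 = £13,095.

£13,095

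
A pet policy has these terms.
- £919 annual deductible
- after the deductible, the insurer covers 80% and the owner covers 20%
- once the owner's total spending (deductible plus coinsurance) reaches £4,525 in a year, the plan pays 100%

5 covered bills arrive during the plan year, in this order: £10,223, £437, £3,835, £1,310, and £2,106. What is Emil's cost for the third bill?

£767

Bill 1, £10,223: £919 to deductible, leaving £9,304; 20% of £9,304 = £1,860.80. Owner owes £2,779.80 (running OOP £2,779.80).
Bill 2, £437: deductible already satisfied, so owner's share is 20% × £437 = £87.40. Owner owes £87.40 (running OOP £2,867.20).
Bill 3, £3,835: deductible already satisfied, so owner's share is 20% × £3,835 = £767. Cost to owner: £767. OOP to date £3,634.20.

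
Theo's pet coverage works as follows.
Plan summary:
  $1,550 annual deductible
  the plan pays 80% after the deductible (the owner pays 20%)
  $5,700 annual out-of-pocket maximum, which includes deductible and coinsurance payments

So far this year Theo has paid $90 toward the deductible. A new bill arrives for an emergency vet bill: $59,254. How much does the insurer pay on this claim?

Remaining deductible: $1,550 − $90 = $1,460.
After the $1,460 deductible portion, $59,254 − $1,460 = $57,794 is subject to coinsurance.
Coinsurance: $57,794 × 20% = $11,558.80.
Owner responsibility before any cap: $1,460 + $11,558.80 = $13,018.80.
Adding $13,018.80 to the $90 already spent would give $13,108.80, which exceeds the $5,700 cap; the owner pays just $5,700 − $90 = $5,610.
The insurer covers the remainder: $59,254 − $5,610 = $53,644.

$53,644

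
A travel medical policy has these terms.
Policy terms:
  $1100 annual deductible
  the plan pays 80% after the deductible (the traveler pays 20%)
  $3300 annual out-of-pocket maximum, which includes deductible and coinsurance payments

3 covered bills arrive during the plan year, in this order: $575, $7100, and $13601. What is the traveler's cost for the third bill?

$885

Bill 1, $575: all of it applies to the deductible. Traveler pays $575; OOP now $575.
Bill 2, $7100: deductible takes $525, $6575 remains; 20% of $6575 = $1315. Cost to traveler: $1840. OOP to date $2415.
Bill 3, $13601: deductible met; 20% of $13601 = $2720.20. That would push OOP to $5135.20, over the $3300 cap, so traveler pays $3300 − $2415 = $885.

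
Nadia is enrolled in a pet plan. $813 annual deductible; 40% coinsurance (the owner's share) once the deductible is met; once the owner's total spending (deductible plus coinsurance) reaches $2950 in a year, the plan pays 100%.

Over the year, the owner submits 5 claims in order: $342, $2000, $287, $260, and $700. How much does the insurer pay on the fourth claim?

$156

Claim 1 ($342): entire amount goes to the deductible. Cost to owner: $342. OOP to date $342. Plan pays $342 − $342 = $0.
Claim 2 ($2000): $471 to deductible, leaving $1529; 40% of $1529 = $611.60. Owner pays $1082.60; OOP now $1424.60. Plan pays $2000 − $1082.60 = $917.40.
Claim 3 ($287): deductible already satisfied, so owner's share is 40% × $287 = $114.80. Owner owes $114.80 (running OOP $1539.40). Insurer: $287 − $114.80 = $172.20.
Claim 4 ($260): deductible met; 40% of $260 = $104. Owner owes $104 (running OOP $1643.40). Plan pays $260 − $104 = $156.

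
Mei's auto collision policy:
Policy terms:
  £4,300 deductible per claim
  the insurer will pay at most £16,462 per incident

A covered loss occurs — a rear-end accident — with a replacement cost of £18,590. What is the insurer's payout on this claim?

After the deductible, £18,590 − £4,300 = £14,290 remains.
That's under the £16,462 cap, so the insurer reimburses the full £14,290.

£14,290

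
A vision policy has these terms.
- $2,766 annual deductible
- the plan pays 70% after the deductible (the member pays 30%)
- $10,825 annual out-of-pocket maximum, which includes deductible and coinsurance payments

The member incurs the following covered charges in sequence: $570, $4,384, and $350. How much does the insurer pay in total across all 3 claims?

$1,776.60

Claim 1 — $570: all of it applies to the deductible. Member pays $570; OOP now $570. Insurer: $570 − $570 = $0.
Claim 2 — $4,384: deductible takes $2,196, $2,188 remains; coinsurance $2,188 × 30% = $656.40. Member owes $2,852.40 (running OOP $3,422.40). Insurer: $4,384 − $2,852.40 = $1,531.60.
Claim 3 — $350: 30% coinsurance on $350 = $105. Member owes $105 (running OOP $3,527.40). Insurer: $350 − $105 = $245.
Insurer total: $0 + $1,531.60 + $245 = $1,776.60.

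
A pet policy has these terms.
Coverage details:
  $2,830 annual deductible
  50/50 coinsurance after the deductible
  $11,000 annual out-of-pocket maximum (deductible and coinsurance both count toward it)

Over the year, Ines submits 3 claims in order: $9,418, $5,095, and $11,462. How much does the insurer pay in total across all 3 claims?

$14,975

#1 ($9,418): deductible takes $2,830, $6,588 remains; owner's 50% is $3,294. Owner owes $6,124 (running OOP $6,124). Plan pays $9,418 − $6,124 = $3,294.
#2 ($5,095): deductible already satisfied, so owner's share is 50% × $5,095 = $2,547.50. Owner pays $2,547.50; OOP now $8,671.50. Plan pays $5,095 − $2,547.50 = $2,547.50.
#3 ($11,462): deductible already satisfied, so owner's share is 50% × $11,462 = $5,731. OOP would hit $14,402.50 > $11,000, so the cap limits the owner to $11,000 − $8,671.50 = $2,328.50. Insurer: $11,462 − $2,328.50 = $9,133.50.
Insurer total: $3,294 + $2,547.50 + $9,133.50 = $14,975.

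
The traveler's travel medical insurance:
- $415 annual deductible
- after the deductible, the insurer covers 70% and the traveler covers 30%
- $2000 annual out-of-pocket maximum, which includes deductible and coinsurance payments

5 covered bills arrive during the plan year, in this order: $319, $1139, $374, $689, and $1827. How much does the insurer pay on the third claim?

Bill 1, $319: all of it applies to the deductible. Cost to traveler: $319. OOP to date $319. Plan pays $319 − $319 = $0.
Bill 2, $1139: $96 to deductible, leaving $1043; 30% of $1043 = $312.90. Traveler owes $408.90 (running OOP $727.90). Plan pays $1139 − $408.90 = $730.10.
Bill 3, $374: 30% coinsurance on $374 = $112.20. Traveler pays $112.20; OOP now $840.10. Insurer: $374 − $112.20 = $261.80.

$261.80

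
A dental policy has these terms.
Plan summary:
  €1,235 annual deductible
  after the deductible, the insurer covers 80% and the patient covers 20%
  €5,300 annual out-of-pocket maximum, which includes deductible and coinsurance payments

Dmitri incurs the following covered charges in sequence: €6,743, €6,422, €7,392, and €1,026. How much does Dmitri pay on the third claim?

Bill 1, €6,743: deductible takes €1,235, €5,508 remains; 20% of €5,508 = €1,101.60. Cost to patient: €2,336.60. OOP to date €2,336.60.
Bill 2, €6,422: deductible already satisfied, so patient's share is 20% × €6,422 = €1,284.40. Cost to patient: €1,284.40. OOP to date €3,621.
Bill 3, €7,392: 20% coinsurance on €7,392 = €1,478.40. Cost to patient: €1,478.40. OOP to date €5,099.40.

€1,478.40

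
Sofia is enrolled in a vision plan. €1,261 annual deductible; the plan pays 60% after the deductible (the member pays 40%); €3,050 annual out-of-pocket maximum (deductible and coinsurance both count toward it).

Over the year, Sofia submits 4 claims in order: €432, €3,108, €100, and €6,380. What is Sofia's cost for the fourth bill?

€837.40

Claim 1 (€432): all of it applies to the deductible. Member pays €432; OOP now €432.
Claim 2 (€3,108): €829 to deductible, leaving €2,279; 40% of €2,279 = €911.60. Member pays €1,740.60; OOP now €2,172.60.
Claim 3 (€100): deductible already satisfied, so member's share is 40% × €100 = €40. Cost to member: €40. OOP to date €2,212.60.
Claim 4 (€6,380): deductible met; 40% of €6,380 = €2,552. OOP would hit €4,764.60 > €3,050, so the cap limits the member to €3,050 − €2,212.60 = €837.40.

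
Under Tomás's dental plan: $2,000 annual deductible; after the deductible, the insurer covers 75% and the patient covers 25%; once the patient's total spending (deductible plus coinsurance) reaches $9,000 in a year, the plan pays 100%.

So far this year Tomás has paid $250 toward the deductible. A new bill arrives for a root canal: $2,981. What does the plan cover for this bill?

$250 of the $2,000 deductible is already met, leaving $1,750.
The remaining $1,231 (= $2,981 − $1,750) moves to coinsurance.
Coinsurance: $1,231 × 25% = $307.75.
Patient responsibility before any cap: $1,750 + $307.75 = $2,057.75.
Year-to-date out-of-pocket becomes $250 + $2,057.75 = $2,307.75, still under the $9,000 maximum, so no cap applies.
The plan picks up $2,981 − $2,057.75 = $923.25.

$923.25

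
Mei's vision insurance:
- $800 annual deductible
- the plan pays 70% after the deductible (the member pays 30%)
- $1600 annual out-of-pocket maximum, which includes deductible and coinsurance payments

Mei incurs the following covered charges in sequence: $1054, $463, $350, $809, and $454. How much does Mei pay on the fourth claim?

$242.70

Bill 1, $1054: deductible takes $800, $254 remains; coinsurance $254 × 30% = $76.20. Cost to member: $876.20. OOP to date $876.20.
Bill 2, $463: 30% coinsurance on $463 = $138.90. Member pays $138.90; OOP now $1015.10.
Bill 3, $350: deductible already satisfied, so member's share is 30% × $350 = $105. Member owes $105 (running OOP $1120.10).
Bill 4, $809: 30% coinsurance on $809 = $242.70. Member owes $242.70 (running OOP $1362.80).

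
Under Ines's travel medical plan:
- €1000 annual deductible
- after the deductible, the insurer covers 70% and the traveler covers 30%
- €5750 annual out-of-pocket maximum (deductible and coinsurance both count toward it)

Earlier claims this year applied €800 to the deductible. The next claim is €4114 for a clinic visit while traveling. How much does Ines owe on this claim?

€800 of the €1000 deductible is already met, leaving €200.
After the €200 deductible portion, €4114 − €200 = €3914 is subject to coinsurance.
Traveler's 30% share of €3914 is €1174.20.
Traveler responsibility before any cap: €200 + €1174.20 = €1374.20.
Year-to-date out-of-pocket becomes €800 + €1374.20 = €2174.20, still under the €5750 maximum, so no cap applies.

€1374.20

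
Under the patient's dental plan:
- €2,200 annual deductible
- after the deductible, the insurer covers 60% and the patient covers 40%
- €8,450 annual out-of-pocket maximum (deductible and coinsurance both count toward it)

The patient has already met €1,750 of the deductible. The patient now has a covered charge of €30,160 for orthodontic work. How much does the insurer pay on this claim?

Deductible still to meet: €2,200 − €1,750 = €450.
After the €450 deductible portion, €30,160 − €450 = €29,710 is subject to coinsurance.
Patient's 40% share of €29,710 is €11,884.
Patient responsibility before any cap: €450 + €11,884 = €12,334.
That would bring total out-of-pocket to €14,084, past the €8,450 cap. The patient is capped at €8,450 − €1,750 = €6,700 on this claim.
The insurer covers the remainder: €30,160 − €6,700 = €23,460.

€23,460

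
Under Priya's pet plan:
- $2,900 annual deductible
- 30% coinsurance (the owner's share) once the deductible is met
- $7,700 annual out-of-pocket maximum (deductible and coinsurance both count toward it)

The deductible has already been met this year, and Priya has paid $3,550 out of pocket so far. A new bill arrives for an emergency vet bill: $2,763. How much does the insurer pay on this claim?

$1,934.10

With the deductible met, the entire $2,763 is subject to coinsurance.
Coinsurance: $2,763 × 30% = $828.90.
Year-to-date out-of-pocket becomes $3,550 + $828.90 = $4,378.90, still under the $7,700 maximum, so no cap applies.
The insurer covers the remainder: $2,763 − $828.90 = $1,934.10.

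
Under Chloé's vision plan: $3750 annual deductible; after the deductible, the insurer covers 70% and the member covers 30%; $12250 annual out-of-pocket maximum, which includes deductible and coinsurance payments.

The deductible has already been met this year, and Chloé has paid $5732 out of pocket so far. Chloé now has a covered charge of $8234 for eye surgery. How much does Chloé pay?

With the deductible met, the entire $8234 is subject to coinsurance.
Member's 30% share of $8234 is $2470.20.
Total out-of-pocket so far would be $5732 + $2470.20 = $8202.20, below the $12250 cap — no reduction.

$2470.20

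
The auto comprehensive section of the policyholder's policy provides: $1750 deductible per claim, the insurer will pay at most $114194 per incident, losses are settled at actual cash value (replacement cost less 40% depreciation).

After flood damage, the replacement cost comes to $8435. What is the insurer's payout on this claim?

$3311

Actual cash value after 40% depreciation: $8435 × 60% = $5061.
Less the $1750 deductible: $5061 − $1750 = $3311.
That's under the $114194 cap, so the insurer reimburses the full $3311.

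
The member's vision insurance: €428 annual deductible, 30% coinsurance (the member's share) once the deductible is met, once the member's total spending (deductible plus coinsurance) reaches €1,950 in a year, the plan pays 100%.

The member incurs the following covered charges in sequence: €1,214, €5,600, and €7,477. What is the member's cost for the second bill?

€1,286.20

Claim 1 — €1,214: €428 to deductible, leaving €786; 30% of €786 = €235.80. Cost to member: €663.80. OOP to date €663.80.
Claim 2 — €5,600: deductible already satisfied, so member's share is 30% × €5,600 = €1,680. Adding that to €663.80 gives €2,343.80, past the €1,950 cap; member pays only €1,950 − €663.80 = €1,286.20.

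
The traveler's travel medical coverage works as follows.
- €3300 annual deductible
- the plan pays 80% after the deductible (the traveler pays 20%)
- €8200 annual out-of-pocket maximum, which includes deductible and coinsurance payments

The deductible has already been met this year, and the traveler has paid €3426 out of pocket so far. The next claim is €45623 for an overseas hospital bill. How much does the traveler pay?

€4774

The deductible is already satisfied, so the full bill goes to coinsurance.
Traveler's 20% share of €45623 is €9124.60.
That would bring total out-of-pocket to €12550.60, past the €8200 cap. The traveler is capped at €8200 − €3426 = €4774 on this claim.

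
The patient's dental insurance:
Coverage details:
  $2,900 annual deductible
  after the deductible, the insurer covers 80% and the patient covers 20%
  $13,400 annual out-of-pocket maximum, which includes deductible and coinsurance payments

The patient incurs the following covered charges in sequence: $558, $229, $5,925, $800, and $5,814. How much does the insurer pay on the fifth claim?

$4,651.20

Claim 1 — $558: fully absorbed by the deductible. Cost to patient: $558. OOP to date $558. Plan pays $558 − $558 = $0.
Claim 2 — $229: all of it applies to the deductible. Patient owes $229 (running OOP $787). Plan pays $229 − $229 = $0.
Claim 3 — $5,925: $2,113 finishes the deductible; $3,812 goes to coinsurance; 20% of $3,812 = $762.40. Patient pays $2,875.40; OOP now $3,662.40. Plan pays $5,925 − $2,875.40 = $3,049.60.
Claim 4 — $800: 20% coinsurance on $800 = $160. Patient pays $160; OOP now $3,822.40. Insurer: $800 − $160 = $640.
Claim 5 — $5,814: deductible met; 20% of $5,814 = $1,162.80. Cost to patient: $1,162.80. OOP to date $4,985.20. Plan pays $5,814 − $1,162.80 = $4,651.20.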